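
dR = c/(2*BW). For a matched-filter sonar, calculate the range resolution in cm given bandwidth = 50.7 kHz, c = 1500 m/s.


dR = c/(2*BW) = 1500 / (2 * 50.7e3) = 0.0148 m = 1.48 cm

1.48 cm


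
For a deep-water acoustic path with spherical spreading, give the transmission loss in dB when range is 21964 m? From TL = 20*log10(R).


86.83 dB


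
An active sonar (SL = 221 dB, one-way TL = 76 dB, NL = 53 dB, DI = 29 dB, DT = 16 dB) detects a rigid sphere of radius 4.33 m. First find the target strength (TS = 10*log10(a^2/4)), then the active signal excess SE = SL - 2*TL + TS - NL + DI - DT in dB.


Step 1: TS = 10*log10(4.33^2/4) = 6.71 dB
Step 2: SE = SL - 2*TL + TS - NL + DI - DT = 221 - 2*76 + (6.71) - 53 + 29 - 16 = 35.71

35.71 dB


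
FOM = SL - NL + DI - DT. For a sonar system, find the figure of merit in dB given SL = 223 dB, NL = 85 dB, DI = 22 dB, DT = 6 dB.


154 dB


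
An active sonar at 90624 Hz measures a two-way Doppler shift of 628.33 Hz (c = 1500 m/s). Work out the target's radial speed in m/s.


5.2 m/s


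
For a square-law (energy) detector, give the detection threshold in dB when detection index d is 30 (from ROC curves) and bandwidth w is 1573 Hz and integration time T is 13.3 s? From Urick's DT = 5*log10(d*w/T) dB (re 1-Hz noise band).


17.75 dB


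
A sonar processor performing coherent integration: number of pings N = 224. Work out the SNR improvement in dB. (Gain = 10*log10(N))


Gain = 10*log10(224) = 23.5

23.5 dB


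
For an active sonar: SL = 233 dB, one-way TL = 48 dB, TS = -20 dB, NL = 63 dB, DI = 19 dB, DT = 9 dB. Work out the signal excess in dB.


64 dB


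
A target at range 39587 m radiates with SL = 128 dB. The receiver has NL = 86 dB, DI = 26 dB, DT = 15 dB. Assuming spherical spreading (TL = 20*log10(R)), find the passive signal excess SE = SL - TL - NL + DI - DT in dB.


-38.95 dB


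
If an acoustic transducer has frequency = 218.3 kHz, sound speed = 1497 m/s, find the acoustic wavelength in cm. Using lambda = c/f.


lambda = c/f = 1497 / 218300 = 0.0069 m = 0.69 cm

0.69 cm


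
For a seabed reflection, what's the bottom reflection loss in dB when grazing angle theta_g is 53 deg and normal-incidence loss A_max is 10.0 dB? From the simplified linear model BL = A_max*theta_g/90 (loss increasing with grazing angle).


BL = A_max * theta_g / 90 = 10.0 * 53 / 90 = 5.89

5.89 dB


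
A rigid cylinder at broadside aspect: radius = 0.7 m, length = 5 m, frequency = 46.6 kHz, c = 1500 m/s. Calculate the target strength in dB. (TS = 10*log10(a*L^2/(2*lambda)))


24.34 dB


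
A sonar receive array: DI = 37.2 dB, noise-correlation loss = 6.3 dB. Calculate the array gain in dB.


AG = DI - L_corr = 37.2 - 6.3 = 30.9

30.9 dB


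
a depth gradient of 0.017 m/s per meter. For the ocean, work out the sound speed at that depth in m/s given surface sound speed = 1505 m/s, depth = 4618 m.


c = 1505 + 0.017 * 4618 = 1583.506

1583.506 m/s


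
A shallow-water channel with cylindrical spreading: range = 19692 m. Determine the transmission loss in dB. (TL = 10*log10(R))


TL = 10*log10(19692) = 42.94

42.94 dB


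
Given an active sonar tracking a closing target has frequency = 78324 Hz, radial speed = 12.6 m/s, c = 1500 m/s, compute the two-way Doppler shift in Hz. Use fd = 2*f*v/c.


fd = 2*f*v/c = 2 * 78324 * 12.6 / 1500 = 1315.84

1315.84 Hz


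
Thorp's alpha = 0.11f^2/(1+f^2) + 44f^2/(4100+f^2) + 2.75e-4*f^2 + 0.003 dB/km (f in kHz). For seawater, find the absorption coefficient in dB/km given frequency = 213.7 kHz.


f^2 = 45667.69
alpha = 0.11*45667.69/(1+45667.69) + 44*45667.69/(4100+45667.69) + 2.75e-4*45667.69 + 0.003 = 53.047

53.047 dB/km


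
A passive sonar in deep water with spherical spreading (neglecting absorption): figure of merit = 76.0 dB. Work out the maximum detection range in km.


6.31 km


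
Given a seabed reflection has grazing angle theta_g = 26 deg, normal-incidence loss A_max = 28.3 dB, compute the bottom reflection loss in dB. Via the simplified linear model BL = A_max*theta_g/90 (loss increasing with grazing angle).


BL = A_max * theta_g / 90 = 28.3 * 26 / 90 = 8.18

8.18 dB


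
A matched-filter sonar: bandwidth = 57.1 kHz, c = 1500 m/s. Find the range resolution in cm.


1.31 cm


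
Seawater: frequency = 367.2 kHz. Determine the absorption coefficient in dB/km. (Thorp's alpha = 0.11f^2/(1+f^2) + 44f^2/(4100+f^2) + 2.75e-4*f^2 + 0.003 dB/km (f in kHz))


79.894 dB/km


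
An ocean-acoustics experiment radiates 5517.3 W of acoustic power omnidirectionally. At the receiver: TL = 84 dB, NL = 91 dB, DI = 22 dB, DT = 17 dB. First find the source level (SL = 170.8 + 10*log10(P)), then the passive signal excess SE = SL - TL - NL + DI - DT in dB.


Step 1: SL = 170.8 + 10*log10(5517.3) = 208.22 dB
Step 2: SE = SL - TL - NL + DI - DT = 208.22 - 84 - 91 + 22 - 17 = 38.22

38.22 dB


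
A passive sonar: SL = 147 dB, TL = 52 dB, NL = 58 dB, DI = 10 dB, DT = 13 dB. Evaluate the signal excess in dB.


SE = SL - TL - NL + DI - DT = 147 - 52 - 58 + 10 - 13 = 34

34 dB


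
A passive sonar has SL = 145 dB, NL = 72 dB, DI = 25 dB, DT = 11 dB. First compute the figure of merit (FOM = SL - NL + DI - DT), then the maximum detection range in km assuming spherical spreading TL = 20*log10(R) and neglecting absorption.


Step 1: FOM = SL - NL + DI - DT = 145 - 72 + 25 - 11 = 87 dB
Step 2: at max range FOM = TL = 20*log10(R), so R = 10^(87/20) = 22387.21 m = 22.39 km

22.39 km


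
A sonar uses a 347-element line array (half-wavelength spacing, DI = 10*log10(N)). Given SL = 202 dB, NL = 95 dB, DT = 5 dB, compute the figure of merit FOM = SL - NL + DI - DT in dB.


Step 1: DI = 10*log10(347) = 25.4 dB
Step 2: FOM = SL - NL + DI - DT = 202 - 95 + 25.4 - 5 = 127.4

127.4 dB


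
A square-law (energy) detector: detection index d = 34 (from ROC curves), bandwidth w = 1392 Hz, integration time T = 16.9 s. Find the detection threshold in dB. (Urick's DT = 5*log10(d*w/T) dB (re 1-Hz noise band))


17.24 dB


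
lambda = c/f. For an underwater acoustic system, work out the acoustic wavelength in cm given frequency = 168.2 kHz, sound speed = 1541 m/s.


0.92 cm


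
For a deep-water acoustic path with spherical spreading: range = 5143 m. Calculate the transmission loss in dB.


TL = 20*log10(5143) = 74.22

74.22 dB


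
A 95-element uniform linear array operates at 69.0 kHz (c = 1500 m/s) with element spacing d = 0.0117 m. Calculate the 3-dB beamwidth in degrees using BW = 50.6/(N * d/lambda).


0.99 deg


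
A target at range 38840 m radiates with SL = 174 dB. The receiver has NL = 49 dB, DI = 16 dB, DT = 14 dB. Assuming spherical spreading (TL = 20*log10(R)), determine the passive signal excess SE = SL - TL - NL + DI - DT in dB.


Step 1: TL = 20*log10(38840) = 91.79 dB
Step 2: SE = 174 - 91.79 - 49 + 16 - 14 = 35.21

35.21 dB


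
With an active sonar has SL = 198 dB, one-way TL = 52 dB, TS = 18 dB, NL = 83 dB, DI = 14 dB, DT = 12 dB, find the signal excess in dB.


SE = SL - 2*TL + TS - NL + DI - DT = 198 - 2*52 + (18) - 83 + 14 - 12 = 31

31 dB


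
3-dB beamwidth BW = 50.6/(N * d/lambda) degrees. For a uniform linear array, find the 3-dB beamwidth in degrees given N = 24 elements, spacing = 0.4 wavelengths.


BW = 50.6 / (24 * 0.4) = 50.6 / 9.6 = 5.27

5.27 deg


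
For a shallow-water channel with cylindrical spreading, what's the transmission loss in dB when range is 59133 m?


47.72 dB


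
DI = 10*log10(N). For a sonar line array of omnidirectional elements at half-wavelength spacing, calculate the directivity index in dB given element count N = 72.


DI = 10*log10(72) = 18.57

18.57 dB


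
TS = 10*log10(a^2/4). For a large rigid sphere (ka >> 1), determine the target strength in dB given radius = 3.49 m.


4.84 dB


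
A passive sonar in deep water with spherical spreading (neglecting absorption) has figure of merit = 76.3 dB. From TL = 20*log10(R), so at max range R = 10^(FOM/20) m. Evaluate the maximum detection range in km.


6.53 km


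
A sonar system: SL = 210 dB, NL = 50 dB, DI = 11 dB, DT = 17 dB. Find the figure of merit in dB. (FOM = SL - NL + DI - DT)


154 dB


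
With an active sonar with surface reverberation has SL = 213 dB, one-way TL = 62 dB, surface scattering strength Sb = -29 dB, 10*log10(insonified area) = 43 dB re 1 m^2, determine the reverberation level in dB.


103 dB


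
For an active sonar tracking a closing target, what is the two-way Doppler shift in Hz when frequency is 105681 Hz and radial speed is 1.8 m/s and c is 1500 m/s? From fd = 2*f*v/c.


fd = 2*f*v/c = 2 * 105681 * 1.8 / 1500 = 253.63

253.63 Hz


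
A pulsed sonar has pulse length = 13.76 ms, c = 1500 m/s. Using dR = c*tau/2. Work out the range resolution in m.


dR = c*tau/2 = 1500 * 13.76e-3 / 2 = 10.32

10.32 m


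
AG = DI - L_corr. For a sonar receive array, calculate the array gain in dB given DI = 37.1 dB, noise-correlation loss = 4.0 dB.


AG = DI - L_corr = 37.1 - 4.0 = 33.1

33.1 dB


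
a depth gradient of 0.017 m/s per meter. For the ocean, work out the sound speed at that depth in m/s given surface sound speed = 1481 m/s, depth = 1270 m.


1502.59 m/s


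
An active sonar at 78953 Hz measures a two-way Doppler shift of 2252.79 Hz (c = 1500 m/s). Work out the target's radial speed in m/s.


From fd = 2*f*v/c, v = c*fd/(2*f) = 1500 * 2252.79 / (2*78953) = 21.4

21.4 m/s


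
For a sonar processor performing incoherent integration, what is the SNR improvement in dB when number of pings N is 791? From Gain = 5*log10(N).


Gain = 5*log10(791) = 14.49

14.49 dB


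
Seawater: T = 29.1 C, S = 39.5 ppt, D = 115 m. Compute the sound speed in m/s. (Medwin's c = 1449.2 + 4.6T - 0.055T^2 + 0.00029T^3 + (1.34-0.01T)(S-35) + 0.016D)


1550.19 m/s


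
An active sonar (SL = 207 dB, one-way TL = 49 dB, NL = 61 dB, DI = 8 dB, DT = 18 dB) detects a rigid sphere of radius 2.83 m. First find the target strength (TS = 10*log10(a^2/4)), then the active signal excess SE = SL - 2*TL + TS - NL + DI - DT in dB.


Step 1: TS = 10*log10(2.83^2/4) = 3.02 dB
Step 2: SE = SL - 2*TL + TS - NL + DI - DT = 207 - 2*49 + (3.02) - 61 + 8 - 18 = 41.02

41.02 dB


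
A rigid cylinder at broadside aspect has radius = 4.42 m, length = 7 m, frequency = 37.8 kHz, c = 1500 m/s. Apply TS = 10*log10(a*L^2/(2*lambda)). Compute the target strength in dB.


lambda = 1500/37800 = 0.03968 m
TS = 10*log10(4.42*7^2/(2*0.03968)) = 34.36

34.36 dB


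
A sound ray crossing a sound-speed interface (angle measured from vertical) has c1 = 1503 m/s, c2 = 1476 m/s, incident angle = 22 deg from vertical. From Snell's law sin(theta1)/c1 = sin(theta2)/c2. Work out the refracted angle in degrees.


sin(theta2) = (c2/c1)*sin(theta1) = (1476/1503)*sin(22 deg) = 0.36788
theta2 = arcsin(0.36788) = 21.58

21.58 deg


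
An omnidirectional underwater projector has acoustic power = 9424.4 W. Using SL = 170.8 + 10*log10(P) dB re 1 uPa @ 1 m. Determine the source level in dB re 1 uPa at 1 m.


SL = 170.8 + 10*log10(9424.4) = 170.8 + 39.74 = 210.54

210.54 dB


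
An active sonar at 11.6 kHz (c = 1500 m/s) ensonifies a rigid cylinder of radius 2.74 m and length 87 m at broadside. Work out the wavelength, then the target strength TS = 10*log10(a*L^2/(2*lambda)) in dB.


Step 1: lambda = c/f = 1500/11600 = 0.12931 m
Step 2: TS = 10*log10(a*L^2/(2*lambda)) = 10*log10(2.74*87^2/(2*0.12931)) = 49.04

49.04 dB


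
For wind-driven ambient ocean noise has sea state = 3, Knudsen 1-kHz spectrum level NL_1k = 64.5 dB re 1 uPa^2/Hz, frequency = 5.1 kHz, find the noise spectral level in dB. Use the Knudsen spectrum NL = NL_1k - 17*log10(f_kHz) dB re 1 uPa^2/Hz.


NL = NL_1k - 17*log10(f_kHz) = 64.5 - 17*log10(5.1) = 64.5 - (12.03) = 52.47

52.47 dB


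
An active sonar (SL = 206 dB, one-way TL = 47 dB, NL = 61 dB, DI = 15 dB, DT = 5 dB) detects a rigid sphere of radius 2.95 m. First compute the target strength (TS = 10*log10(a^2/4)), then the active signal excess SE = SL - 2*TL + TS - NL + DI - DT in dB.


Step 1: TS = 10*log10(2.95^2/4) = 3.38 dB
Step 2: SE = SL - 2*TL + TS - NL + DI - DT = 206 - 2*47 + (3.38) - 61 + 15 - 5 = 64.38

64.38 dB


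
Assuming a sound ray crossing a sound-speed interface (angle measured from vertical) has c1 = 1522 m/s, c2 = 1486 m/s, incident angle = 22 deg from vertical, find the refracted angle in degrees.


sin(theta2) = (c2/c1)*sin(theta1) = (1486/1522)*sin(22 deg) = 0.36575
theta2 = arcsin(0.36575) = 21.45

21.45 deg


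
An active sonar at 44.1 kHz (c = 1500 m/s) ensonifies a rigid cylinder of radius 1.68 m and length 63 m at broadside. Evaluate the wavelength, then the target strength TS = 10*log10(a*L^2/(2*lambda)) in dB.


Step 1: lambda = c/f = 1500/44100 = 0.03401 m
Step 2: TS = 10*log10(a*L^2/(2*lambda)) = 10*log10(1.68*63^2/(2*0.03401)) = 49.91

49.91 dB


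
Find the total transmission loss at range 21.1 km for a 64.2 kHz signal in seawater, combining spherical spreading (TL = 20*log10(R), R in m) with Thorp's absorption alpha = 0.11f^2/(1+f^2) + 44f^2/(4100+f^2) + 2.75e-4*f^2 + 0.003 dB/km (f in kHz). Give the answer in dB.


578.21 dB


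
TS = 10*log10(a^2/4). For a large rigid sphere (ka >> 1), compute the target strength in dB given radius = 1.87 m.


TS = 10*log10(1.87^2 / 4) = 10*log10(0.874225) = -0.58

-0.58 dB


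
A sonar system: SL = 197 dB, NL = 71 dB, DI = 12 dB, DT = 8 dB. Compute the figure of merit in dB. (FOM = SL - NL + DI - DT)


130 dB


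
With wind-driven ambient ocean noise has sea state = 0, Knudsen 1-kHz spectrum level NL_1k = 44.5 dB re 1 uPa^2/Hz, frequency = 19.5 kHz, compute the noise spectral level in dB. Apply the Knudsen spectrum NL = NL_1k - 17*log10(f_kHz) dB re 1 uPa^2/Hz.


NL = NL_1k - 17*log10(f_kHz) = 44.5 - 17*log10(19.5) = 44.5 - (21.93) = 22.57

22.57 dB


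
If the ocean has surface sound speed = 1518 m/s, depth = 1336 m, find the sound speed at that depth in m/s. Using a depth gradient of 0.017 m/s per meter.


1540.712 m/s


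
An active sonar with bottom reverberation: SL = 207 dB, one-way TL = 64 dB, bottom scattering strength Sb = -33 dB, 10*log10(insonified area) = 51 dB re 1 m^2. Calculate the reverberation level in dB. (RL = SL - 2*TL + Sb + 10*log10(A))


RL = SL - 2*TL + Sb + 10*log10(A) = 207 - 2*64 + (-33) + 51 = 97

97 dB


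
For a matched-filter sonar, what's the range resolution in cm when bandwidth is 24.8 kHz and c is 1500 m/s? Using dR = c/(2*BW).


3.02 cm


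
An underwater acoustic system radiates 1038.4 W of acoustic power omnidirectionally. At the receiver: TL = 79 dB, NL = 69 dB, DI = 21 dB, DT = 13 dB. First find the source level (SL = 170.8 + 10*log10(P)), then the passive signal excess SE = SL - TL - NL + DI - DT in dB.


Step 1: SL = 170.8 + 10*log10(1038.4) = 200.96 dB
Step 2: SE = SL - TL - NL + DI - DT = 200.96 - 79 - 69 + 21 - 13 = 60.96

60.96 dB


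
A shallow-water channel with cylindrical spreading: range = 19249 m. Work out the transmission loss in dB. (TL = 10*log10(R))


TL = 10*log10(19249) = 42.84

42.84 dB


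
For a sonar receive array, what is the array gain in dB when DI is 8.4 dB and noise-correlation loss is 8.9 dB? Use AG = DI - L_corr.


-0.5 dB


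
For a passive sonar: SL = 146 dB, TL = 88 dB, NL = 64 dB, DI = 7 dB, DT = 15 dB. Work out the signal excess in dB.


-14 dB


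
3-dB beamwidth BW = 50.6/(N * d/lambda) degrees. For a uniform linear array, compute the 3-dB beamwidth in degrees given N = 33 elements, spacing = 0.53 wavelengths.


2.89 deg


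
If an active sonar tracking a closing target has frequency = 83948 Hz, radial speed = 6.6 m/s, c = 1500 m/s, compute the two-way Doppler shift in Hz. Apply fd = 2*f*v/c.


fd = 2*f*v/c = 2 * 83948 * 6.6 / 1500 = 738.74

738.74 Hz


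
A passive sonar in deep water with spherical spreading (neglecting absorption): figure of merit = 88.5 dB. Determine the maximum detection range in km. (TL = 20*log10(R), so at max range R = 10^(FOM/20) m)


At max range FOM = TL, so 20*log10(R) = 88.5
R = 10^(88.5/20) = 26607.25 m = 26.61 km

26.61 km


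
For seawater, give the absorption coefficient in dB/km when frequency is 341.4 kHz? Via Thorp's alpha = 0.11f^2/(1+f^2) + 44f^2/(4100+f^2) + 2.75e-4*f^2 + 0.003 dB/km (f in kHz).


f^2 = 116553.96
alpha = 0.11*116553.96/(1+116553.96) + 44*116553.96/(4100+116553.96) + 2.75e-4*116553.96 + 0.003 = 74.67

74.67 dB/km


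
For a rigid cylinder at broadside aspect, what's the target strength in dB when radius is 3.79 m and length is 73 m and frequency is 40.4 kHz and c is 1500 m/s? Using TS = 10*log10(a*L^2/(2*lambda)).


lambda = 1500/40400 = 0.03713 m
TS = 10*log10(3.79*73^2/(2*0.03713)) = 54.35

54.35 dB


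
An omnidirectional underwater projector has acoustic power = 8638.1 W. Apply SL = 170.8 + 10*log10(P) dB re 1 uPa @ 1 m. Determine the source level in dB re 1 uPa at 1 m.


SL = 170.8 + 10*log10(8638.1) = 170.8 + 39.36 = 210.16

210.16 dB


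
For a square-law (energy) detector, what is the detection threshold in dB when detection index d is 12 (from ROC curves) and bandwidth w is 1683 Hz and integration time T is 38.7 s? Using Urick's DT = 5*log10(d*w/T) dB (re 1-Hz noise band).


13.59 dB


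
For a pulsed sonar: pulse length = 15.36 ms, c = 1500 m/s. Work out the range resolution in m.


11.52 m


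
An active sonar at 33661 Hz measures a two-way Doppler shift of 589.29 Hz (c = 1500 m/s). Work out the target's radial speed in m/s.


13.13 m/s


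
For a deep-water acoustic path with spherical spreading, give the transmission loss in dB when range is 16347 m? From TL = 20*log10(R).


84.27 dB


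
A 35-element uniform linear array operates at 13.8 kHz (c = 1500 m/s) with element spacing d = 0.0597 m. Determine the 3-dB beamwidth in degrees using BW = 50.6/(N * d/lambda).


Step 1: lambda = 1500/13800 = 0.1087 m
Step 2: d/lambda = 0.0597/0.1087 = 0.5492
Step 3: BW = 50.6/(N * d/lambda) = 50.6/(35 * 0.5492) = 2.63

2.63 deg


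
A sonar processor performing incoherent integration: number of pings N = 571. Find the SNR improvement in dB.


Gain = 5*log10(571) = 13.78

13.78 dB


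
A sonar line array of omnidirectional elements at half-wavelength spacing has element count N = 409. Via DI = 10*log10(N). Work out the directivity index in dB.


DI = 10*log10(409) = 26.12

26.12 dB


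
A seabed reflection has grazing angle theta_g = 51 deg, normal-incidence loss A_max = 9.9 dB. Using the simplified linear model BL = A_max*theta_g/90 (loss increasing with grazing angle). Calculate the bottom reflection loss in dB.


BL = A_max * theta_g / 90 = 9.9 * 51 / 90 = 5.61

5.61 dB


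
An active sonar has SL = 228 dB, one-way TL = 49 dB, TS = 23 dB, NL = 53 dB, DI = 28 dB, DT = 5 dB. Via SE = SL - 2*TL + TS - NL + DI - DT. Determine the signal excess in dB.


SE = SL - 2*TL + TS - NL + DI - DT = 228 - 2*49 + (23) - 53 + 28 - 5 = 123

123 dB


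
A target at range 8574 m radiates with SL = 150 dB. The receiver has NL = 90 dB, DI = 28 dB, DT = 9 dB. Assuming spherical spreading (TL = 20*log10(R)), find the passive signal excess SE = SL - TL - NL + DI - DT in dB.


Step 1: TL = 20*log10(8574) = 78.66 dB
Step 2: SE = 150 - 78.66 - 90 + 28 - 9 = 0.34

0.34 dB


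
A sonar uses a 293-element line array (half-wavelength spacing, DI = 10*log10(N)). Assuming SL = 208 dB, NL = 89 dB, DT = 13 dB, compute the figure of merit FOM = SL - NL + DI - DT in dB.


130.67 dB


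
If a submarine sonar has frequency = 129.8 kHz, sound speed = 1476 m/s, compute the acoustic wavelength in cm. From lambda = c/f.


1.14 cm


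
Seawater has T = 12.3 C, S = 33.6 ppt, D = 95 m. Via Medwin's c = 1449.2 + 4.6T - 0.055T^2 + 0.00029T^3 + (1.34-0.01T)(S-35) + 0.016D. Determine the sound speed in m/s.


c = 1449.2 + 4.6*12.3 - 0.055*12.3^2 + 0.00029*12.3^3 + (1.34 - 0.01*12.3)*(33.6 - 35) + 0.016*95 = 1497.81

1497.81 m/s


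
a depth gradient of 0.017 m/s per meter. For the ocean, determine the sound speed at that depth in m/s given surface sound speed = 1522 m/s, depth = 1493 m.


c = 1522 + 0.017 * 1493 = 1547.381

1547.381 m/s


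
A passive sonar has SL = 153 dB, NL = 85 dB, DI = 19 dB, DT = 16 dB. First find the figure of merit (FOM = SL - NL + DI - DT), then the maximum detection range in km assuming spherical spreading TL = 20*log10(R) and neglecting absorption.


Step 1: FOM = SL - NL + DI - DT = 153 - 85 + 19 - 16 = 71 dB
Step 2: at max range FOM = TL = 20*log10(R), so R = 10^(71/20) = 3548.13 m = 3.55 km

3.55 km


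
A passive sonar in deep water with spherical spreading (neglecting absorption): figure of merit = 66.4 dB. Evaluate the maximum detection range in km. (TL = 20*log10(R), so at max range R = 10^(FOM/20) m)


At max range FOM = TL, so 20*log10(R) = 66.4
R = 10^(66.4/20) = 2089.3 m = 2.09 km

2.09 km


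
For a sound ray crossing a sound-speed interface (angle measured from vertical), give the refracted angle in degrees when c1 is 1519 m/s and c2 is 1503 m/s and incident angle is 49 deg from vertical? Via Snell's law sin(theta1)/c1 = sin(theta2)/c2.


sin(theta2) = (c2/c1)*sin(theta1) = (1503/1519)*sin(49 deg) = 0.74676
theta2 = arcsin(0.74676) = 48.31

48.31 deg


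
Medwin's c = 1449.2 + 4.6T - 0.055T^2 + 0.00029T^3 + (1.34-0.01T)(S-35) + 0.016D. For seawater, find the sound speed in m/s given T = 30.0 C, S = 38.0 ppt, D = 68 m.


c = 1449.2 + 4.6*30.0 - 0.055*30.0^2 + 0.00029*30.0^3 + (1.34 - 0.01*30.0)*(38.0 - 35) + 0.016*68 = 1549.74

1549.74 m/s


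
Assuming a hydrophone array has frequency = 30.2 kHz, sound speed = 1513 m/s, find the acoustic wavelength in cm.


lambda = c/f = 1513 / 30200 = 0.0501 m = 5.01 cm

5.01 cm


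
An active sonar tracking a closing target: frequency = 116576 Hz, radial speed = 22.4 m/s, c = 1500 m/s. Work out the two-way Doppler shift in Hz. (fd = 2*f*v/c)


fd = 2*f*v/c = 2 * 116576 * 22.4 / 1500 = 3481.74

3481.74 Hz


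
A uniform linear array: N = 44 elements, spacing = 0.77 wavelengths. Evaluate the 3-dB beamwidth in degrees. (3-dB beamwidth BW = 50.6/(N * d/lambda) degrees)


BW = 50.6 / (44 * 0.77) = 50.6 / 33.88 = 1.49

1.49 deg


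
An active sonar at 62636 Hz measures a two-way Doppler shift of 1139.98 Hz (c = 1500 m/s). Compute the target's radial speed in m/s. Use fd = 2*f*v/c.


From fd = 2*f*v/c, v = c*fd/(2*f) = 1500 * 1139.98 / (2*62636) = 13.65

13.65 m/s


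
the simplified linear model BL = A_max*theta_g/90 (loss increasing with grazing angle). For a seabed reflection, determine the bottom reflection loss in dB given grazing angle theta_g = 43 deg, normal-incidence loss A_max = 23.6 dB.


BL = A_max * theta_g / 90 = 23.6 * 43 / 90 = 11.28

11.28 dB


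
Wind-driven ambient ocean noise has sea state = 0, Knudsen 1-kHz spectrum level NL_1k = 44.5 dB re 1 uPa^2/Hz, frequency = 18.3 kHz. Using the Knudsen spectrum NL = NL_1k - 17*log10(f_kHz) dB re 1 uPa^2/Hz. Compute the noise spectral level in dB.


NL = NL_1k - 17*log10(f_kHz) = 44.5 - 17*log10(18.3) = 44.5 - (21.46) = 23.04

23.04 dB


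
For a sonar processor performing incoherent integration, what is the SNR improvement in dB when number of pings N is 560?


Gain = 5*log10(560) = 13.74

13.74 dB


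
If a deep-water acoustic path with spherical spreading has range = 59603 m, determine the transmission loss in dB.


TL = 20*log10(59603) = 95.51

95.51 dB


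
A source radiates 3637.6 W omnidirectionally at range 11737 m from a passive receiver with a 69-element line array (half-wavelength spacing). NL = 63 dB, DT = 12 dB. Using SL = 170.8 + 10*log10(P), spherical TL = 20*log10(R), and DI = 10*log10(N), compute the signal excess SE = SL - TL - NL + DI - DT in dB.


68.41 dB


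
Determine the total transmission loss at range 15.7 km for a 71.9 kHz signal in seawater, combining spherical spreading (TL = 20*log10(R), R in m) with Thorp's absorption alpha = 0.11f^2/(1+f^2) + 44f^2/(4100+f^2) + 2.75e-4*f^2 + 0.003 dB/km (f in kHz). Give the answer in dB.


493.27 dB


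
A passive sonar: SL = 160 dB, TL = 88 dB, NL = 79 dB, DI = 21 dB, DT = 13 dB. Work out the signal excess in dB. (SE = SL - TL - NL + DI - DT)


SE = SL - TL - NL + DI - DT = 160 - 88 - 79 + 21 - 13 = 1

1 dB


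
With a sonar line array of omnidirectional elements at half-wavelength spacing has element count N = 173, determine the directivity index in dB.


DI = 10*log10(173) = 22.38

22.38 dB


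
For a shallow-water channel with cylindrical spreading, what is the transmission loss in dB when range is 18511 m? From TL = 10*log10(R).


TL = 10*log10(18511) = 42.67

42.67 dB


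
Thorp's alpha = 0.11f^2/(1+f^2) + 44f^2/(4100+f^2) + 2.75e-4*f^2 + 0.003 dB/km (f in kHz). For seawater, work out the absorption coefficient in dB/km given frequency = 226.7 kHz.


54.995 dB/km


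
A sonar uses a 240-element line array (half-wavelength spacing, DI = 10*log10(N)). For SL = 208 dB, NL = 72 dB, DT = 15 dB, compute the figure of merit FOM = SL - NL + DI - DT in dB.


Step 1: DI = 10*log10(240) = 23.8 dB
Step 2: FOM = SL - NL + DI - DT = 208 - 72 + 23.8 - 15 = 144.8

144.8 dB


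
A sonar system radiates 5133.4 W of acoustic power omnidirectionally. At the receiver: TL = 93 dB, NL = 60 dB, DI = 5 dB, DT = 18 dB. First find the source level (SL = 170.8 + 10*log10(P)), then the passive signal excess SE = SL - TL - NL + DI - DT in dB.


Step 1: SL = 170.8 + 10*log10(5133.4) = 207.9 dB
Step 2: SE = SL - TL - NL + DI - DT = 207.9 - 93 - 60 + 5 - 18 = 41.9

41.9 dB


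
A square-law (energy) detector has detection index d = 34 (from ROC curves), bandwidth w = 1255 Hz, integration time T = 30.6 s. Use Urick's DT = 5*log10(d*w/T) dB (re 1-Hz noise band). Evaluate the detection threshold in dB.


DT = 5*log10(d*w/T) = 5*log10(34 * 1255 / 30.6) = 5*log10(1394.44) = 15.72

15.72 dB


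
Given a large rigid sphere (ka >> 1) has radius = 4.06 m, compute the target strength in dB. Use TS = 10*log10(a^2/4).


TS = 10*log10(4.06^2 / 4) = 10*log10(4.1209) = 6.15

6.15 dB


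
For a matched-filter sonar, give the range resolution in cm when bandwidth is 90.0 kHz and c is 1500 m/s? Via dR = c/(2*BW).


dR = c/(2*BW) = 1500 / (2 * 90.0e3) = 0.0083 m = 0.83 cm

0.83 cm


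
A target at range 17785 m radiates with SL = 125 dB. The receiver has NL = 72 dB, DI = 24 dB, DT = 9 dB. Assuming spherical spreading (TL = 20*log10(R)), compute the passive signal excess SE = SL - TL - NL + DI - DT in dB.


Step 1: TL = 20*log10(17785) = 85.0 dB
Step 2: SE = 125 - 85.0 - 72 + 24 - 9 = -17.0

-17.0 dB


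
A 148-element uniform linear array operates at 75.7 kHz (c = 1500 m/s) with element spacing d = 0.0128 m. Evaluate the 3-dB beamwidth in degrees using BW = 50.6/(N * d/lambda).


Step 1: lambda = 1500/75700 = 0.01982 m
Step 2: d/lambda = 0.0128/0.01982 = 0.6458
Step 3: BW = 50.6/(N * d/lambda) = 50.6/(148 * 0.6458) = 0.53

0.53 deg


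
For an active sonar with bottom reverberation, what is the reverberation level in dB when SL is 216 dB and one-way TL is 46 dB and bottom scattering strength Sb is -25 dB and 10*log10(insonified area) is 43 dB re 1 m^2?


RL = SL - 2*TL + Sb + 10*log10(A) = 216 - 2*46 + (-25) + 43 = 142

142 dB


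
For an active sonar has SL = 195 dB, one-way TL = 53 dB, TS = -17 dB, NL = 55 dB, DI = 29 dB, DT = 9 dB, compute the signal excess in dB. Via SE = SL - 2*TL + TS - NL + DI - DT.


SE = SL - 2*TL + TS - NL + DI - DT = 195 - 2*53 + (-17) - 55 + 29 - 9 = 37

37 dB


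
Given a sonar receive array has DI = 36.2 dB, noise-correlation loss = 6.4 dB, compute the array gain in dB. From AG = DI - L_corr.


AG = DI - L_corr = 36.2 - 6.4 = 29.8

29.8 dB


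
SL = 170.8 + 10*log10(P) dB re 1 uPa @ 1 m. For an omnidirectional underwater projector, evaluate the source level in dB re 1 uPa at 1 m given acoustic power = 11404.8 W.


SL = 170.8 + 10*log10(11404.8) = 170.8 + 40.57 = 211.37

211.37 dB


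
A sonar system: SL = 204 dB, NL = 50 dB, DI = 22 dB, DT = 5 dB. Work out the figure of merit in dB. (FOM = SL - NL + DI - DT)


FOM = SL - NL + DI - DT = 204 - 50 + 22 - 5 = 171

171 dB


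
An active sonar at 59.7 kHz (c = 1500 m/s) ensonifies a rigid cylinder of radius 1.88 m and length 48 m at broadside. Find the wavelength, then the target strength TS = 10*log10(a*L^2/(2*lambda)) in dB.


Step 1: lambda = c/f = 1500/59700 = 0.02513 m
Step 2: TS = 10*log10(a*L^2/(2*lambda)) = 10*log10(1.88*48^2/(2*0.02513)) = 49.35

49.35 dB


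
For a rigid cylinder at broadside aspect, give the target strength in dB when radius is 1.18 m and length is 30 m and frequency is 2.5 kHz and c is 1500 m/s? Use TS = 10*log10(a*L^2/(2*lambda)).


lambda = 1500/2500 = 0.6 m
TS = 10*log10(1.18*30^2/(2*0.6)) = 29.47

29.47 dB


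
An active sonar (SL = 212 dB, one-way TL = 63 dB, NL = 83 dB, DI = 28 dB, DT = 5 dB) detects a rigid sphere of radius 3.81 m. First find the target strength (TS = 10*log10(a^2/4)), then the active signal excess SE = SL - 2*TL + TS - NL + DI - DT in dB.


Step 1: TS = 10*log10(3.81^2/4) = 5.6 dB
Step 2: SE = SL - 2*TL + TS - NL + DI - DT = 212 - 2*63 + (5.6) - 83 + 28 - 5 = 31.6

31.6 dB


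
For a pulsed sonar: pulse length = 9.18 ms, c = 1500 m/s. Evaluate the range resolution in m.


6.885 m


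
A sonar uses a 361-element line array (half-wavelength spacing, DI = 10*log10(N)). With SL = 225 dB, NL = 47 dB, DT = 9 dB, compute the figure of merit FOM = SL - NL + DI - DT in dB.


Step 1: DI = 10*log10(361) = 25.58 dB
Step 2: FOM = SL - NL + DI - DT = 225 - 47 + 25.58 - 9 = 194.58

194.58 dB


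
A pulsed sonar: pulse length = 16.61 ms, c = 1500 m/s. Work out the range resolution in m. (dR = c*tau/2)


dR = c*tau/2 = 1500 * 16.61e-3 / 2 = 12.4575

12.4575 m


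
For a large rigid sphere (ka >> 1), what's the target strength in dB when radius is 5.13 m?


TS = 10*log10(5.13^2 / 4) = 10*log10(6.579225) = 8.18

8.18 dB


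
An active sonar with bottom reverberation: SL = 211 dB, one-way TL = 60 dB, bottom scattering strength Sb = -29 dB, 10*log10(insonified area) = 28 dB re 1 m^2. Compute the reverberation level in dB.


RL = SL - 2*TL + Sb + 10*log10(A) = 211 - 2*60 + (-29) + 28 = 90

90 dB


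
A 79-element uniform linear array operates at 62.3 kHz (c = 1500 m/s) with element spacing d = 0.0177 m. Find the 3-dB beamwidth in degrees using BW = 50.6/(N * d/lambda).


Step 1: lambda = 1500/62300 = 0.02408 m
Step 2: d/lambda = 0.0177/0.02408 = 0.735
Step 3: BW = 50.6/(N * d/lambda) = 50.6/(79 * 0.735) = 0.87

0.87 deg


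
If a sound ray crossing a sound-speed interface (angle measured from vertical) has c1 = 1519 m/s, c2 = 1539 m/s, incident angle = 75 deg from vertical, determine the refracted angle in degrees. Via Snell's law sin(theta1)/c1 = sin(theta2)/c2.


sin(theta2) = (c2/c1)*sin(theta1) = (1539/1519)*sin(75 deg) = 0.97864
theta2 = arcsin(0.97864) = 78.14

78.14 deg


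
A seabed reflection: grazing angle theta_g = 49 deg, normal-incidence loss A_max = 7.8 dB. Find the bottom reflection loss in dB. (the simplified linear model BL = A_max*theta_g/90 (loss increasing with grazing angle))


4.25 dB


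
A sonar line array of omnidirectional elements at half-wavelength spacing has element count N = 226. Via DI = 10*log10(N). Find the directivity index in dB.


23.54 dB


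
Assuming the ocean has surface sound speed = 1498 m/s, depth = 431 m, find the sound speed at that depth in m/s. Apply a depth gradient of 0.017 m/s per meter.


c = 1498 + 0.017 * 431 = 1505.327

1505.327 m/s


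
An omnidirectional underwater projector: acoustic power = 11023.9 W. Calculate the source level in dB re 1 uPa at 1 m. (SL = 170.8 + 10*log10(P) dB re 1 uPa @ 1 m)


SL = 170.8 + 10*log10(11023.9) = 170.8 + 40.42 = 211.22

211.22 dB


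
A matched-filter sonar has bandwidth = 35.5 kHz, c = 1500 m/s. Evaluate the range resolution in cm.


2.11 cm


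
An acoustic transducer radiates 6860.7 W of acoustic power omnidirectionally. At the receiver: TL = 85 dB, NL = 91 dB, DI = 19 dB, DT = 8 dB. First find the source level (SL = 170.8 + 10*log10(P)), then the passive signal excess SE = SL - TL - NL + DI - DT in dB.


Step 1: SL = 170.8 + 10*log10(6860.7) = 209.16 dB
Step 2: SE = SL - TL - NL + DI - DT = 209.16 - 85 - 91 + 19 - 8 = 44.16

44.16 dB


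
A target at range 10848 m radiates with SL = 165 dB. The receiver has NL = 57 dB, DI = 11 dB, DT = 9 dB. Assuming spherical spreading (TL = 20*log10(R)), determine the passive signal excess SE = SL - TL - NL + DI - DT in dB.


Step 1: TL = 20*log10(10848) = 80.71 dB
Step 2: SE = 165 - 80.71 - 57 + 11 - 9 = 29.29

29.29 dB


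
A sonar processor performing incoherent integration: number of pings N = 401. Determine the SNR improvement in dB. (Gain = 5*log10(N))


13.02 dB


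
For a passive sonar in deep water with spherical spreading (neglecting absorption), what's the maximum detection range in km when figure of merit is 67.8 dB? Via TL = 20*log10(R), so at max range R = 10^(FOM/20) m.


2.45 km


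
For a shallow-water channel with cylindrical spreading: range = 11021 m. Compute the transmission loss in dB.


TL = 10*log10(11021) = 40.42

40.42 dB


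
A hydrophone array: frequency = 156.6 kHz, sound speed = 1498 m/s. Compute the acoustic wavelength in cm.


lambda = c/f = 1498 / 156600 = 0.0096 m = 0.96 cm

0.96 cm


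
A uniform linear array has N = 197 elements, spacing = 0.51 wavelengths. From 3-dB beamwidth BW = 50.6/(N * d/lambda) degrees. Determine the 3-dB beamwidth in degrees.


BW = 50.6 / (197 * 0.51) = 50.6 / 100.47 = 0.5

0.5 deg


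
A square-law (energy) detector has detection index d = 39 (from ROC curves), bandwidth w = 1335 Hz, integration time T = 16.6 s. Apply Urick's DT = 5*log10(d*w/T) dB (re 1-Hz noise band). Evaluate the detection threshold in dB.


17.48 dB


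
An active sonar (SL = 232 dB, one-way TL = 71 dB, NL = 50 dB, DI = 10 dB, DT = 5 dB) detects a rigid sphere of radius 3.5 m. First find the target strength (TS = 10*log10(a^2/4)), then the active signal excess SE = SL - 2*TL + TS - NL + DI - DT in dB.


Step 1: TS = 10*log10(3.5^2/4) = 4.86 dB
Step 2: SE = SL - 2*TL + TS - NL + DI - DT = 232 - 2*71 + (4.86) - 50 + 10 - 5 = 49.86

49.86 dB


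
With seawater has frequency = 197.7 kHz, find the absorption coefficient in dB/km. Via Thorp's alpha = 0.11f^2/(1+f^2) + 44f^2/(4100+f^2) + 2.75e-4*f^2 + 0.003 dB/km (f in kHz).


50.684 dB/km


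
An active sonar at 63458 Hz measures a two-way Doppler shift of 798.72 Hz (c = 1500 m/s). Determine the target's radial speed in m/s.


From fd = 2*f*v/c, v = c*fd/(2*f) = 1500 * 798.72 / (2*63458) = 9.44

9.44 m/s


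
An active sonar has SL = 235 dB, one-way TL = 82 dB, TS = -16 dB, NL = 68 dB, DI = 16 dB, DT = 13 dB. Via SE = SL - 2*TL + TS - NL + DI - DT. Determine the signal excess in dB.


-10 dB


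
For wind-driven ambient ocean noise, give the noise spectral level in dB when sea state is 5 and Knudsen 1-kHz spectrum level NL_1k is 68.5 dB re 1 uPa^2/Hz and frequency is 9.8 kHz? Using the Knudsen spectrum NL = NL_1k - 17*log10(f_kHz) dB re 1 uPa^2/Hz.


NL = NL_1k - 17*log10(f_kHz) = 68.5 - 17*log10(9.8) = 68.5 - (16.85) = 51.65

51.65 dB


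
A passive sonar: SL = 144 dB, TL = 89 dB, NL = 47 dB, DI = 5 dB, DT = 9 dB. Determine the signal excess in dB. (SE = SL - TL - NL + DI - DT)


SE = SL - TL - NL + DI - DT = 144 - 89 - 47 + 5 - 9 = 4

4 dB


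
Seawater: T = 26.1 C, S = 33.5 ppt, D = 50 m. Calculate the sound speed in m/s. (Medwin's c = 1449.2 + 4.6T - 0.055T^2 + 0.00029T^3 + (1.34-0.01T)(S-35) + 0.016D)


c = 1449.2 + 4.6*26.1 - 0.055*26.1^2 + 0.00029*26.1^3 + (1.34 - 0.01*26.1)*(33.5 - 35) + 0.016*50 = 1536.13

1536.13 m/s


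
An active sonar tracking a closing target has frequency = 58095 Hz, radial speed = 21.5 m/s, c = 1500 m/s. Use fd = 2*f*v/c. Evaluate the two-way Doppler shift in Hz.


fd = 2*f*v/c = 2 * 58095 * 21.5 / 1500 = 1665.39

1665.39 Hz


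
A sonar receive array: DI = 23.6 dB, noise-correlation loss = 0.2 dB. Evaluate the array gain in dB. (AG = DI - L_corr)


23.4 dB


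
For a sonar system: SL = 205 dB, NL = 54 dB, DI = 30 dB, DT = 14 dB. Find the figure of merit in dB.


FOM = SL - NL + DI - DT = 205 - 54 + 30 - 14 = 167

167 dB


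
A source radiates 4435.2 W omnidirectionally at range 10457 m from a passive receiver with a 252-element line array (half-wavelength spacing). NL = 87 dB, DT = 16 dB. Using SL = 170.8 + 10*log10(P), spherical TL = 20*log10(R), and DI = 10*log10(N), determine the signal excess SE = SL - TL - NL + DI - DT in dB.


Step 1: SL = 170.8 + 10*log10(4435.2) = 207.27 dB
Step 2: TL = 20*log10(10457) = 80.39 dB
Step 3: DI = 10*log10(252) = 24.01 dB
Step 4: SE = SL - TL - NL + DI - DT = 207.27 - 80.39 - 87 + 24.01 - 16 = 47.89

47.89 dB


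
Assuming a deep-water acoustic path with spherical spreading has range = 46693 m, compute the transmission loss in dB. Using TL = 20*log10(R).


93.39 dB


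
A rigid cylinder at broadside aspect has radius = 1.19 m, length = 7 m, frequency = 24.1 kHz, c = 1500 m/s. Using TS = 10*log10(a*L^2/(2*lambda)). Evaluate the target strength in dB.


lambda = 1500/24100 = 0.06224 m
TS = 10*log10(1.19*7^2/(2*0.06224)) = 26.71

26.71 dB


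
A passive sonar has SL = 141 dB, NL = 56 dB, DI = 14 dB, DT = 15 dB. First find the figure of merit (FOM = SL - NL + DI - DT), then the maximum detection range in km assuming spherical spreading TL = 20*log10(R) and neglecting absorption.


Step 1: FOM = SL - NL + DI - DT = 141 - 56 + 14 - 15 = 84 dB
Step 2: at max range FOM = TL = 20*log10(R), so R = 10^(84/20) = 15848.93 m = 15.85 km

15.85 km


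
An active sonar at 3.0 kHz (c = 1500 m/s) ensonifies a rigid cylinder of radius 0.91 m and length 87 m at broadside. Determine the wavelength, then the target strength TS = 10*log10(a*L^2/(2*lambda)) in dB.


Step 1: lambda = c/f = 1500/3000 = 0.5 m
Step 2: TS = 10*log10(a*L^2/(2*lambda)) = 10*log10(0.91*87^2/(2*0.5)) = 38.38

38.38 dB


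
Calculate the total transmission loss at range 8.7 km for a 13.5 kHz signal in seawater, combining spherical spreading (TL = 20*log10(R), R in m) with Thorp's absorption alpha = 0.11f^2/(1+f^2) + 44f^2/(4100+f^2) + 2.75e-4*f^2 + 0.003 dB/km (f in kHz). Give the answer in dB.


Step 1 (Thorp): alpha = 0.11*182.25/(1+182.25) + 44*182.25/(4100+182.25) + 2.75e-4*182.25 + 0.003 = 2.0351 dB/km
Step 2: TL_spread = 20*log10(8700) = 78.79 dB
Step 3: TL_abs = alpha*R = 2.0351 * 8.7 = 17.71 dB
Step 4: TL_total = 78.79 + 17.71 = 96.5

96.5 dB


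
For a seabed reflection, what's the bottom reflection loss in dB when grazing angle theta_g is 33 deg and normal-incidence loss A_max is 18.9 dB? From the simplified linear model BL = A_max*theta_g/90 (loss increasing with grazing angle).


BL = A_max * theta_g / 90 = 18.9 * 33 / 90 = 6.93

6.93 dB


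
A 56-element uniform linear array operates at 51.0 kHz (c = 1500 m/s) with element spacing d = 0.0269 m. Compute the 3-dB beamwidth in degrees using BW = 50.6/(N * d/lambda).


Step 1: lambda = 1500/51000 = 0.02941 m
Step 2: d/lambda = 0.0269/0.02941 = 0.9147
Step 3: BW = 50.6/(N * d/lambda) = 50.6/(56 * 0.9147) = 0.99

0.99 deg


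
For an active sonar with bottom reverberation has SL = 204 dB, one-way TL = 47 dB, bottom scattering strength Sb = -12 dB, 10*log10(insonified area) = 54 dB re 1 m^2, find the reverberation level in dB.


RL = SL - 2*TL + Sb + 10*log10(A) = 204 - 2*47 + (-12) + 54 = 152

152 dB
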